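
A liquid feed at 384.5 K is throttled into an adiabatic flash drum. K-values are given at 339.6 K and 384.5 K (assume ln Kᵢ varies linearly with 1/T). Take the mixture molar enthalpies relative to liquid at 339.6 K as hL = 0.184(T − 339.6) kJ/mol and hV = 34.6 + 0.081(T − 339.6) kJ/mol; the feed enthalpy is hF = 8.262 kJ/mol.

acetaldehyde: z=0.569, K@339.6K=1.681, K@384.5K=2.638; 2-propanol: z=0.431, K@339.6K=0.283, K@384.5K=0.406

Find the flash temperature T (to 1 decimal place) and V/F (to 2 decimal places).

Adiabatic flash: solve Rachford–Rice at each trial T, then check hF = ψ·hV(T) + (1−ψ)·hL(T).
  T = 339.6 K: K = (1.681, 0.283), RR gives ψ = 0.161, H_out = 5.560 kJ/mol
  T = 384.5 K: K = (2.638, 0.406), RR gives ψ = 0.695, H_out = 29.088 kJ/mol
  T = 362.1 K: K = (2.137, 0.343), RR gives ψ = 0.487, H_out = 19.853 kJ/mol
  T = 350.9 K: K = (1.903, 0.313), RR gives ψ = 0.351, H_out = 13.805 kJ/mol
  T = 345.2 K: K = (1.790, 0.298), RR gives ψ = 0.264, H_out = 10.018 kJ/mol
  T = 342.4 K: K = (1.735, 0.290), RR gives ψ = 0.215, H_out = 7.899 kJ/mol
  T = 343.8 K: K = (1.762, 0.294), RR gives ψ = 0.240, H_out = 8.984 kJ/mol
Linear interpolation between T = 342.4 (H_out = 7.899) and T = 343.8 (H_out = 8.984) on hF = 8.262 gives T ≈ 342.9 K, at which ψ = 0.22.

T = 342.9 K, V/F = 0.22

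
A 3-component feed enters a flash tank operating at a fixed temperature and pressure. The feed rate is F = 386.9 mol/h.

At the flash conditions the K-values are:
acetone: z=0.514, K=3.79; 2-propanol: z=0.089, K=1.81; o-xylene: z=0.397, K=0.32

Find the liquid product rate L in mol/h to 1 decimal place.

Rachford–Rice: g(V/F) = Σ zᵢ(Kᵢ−1)/(1+V/F(Kᵢ−1)) = 0.
Check two-phase: ΣzᵢKᵢ = 2.236 > 1 and Σzᵢ/Kᵢ = 1.425 > 1, so g(0) = 1.236 > 0 and g(1) = -0.425 < 0.
Newton iteration, V/F⁰ = 0.5:
  V/F = 0.500: g = 0.2411, g' = -1.149 → V/F = 0.710
  V/F = 0.710: g = 0.0050, g' = -1.160 → V/F = 0.714
Converged at V/F = 0.714.
Then V = V/F·F = 0.7142·386.9 = 276.3 mol/h and L = F − V = 110.6 mol/h.

L = 110.6 mol/h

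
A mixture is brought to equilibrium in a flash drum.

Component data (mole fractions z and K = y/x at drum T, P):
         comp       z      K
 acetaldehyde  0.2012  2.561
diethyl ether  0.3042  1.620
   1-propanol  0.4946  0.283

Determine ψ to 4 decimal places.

Newton–Raphson from ψ = 0.5:
  ψ = 0.5000: g = -0.23244, g' = -0.8407 → ψ = 0.2235
  ψ = 0.2235: g = -0.02381, g' = -0.7202 → ψ = 0.1904
  ψ = 0.1904: g = 0.00008, g' = -0.7259 → ψ = 0.1906
Converged at ψ = 0.1906.

ψ = 0.1906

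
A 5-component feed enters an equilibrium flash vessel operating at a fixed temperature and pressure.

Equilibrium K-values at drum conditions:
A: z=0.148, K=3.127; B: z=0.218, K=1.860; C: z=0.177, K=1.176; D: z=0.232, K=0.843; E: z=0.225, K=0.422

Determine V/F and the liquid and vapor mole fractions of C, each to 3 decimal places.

V/F = 0.730, x_C = 0.157, y_C = 0.184

Rachford–Rice: g(V/F) = Σ zᵢ(Kᵢ−1)/(1+V/F(Kᵢ−1)) = 0.
g(0) = ΣzᵢKᵢ − 1 = 0.367 and g(1) = 1 − Σzᵢ/Kᵢ = -0.123, so a root lies in (0, 1).
Newton iteration, V/F⁰ = 0.5:
  V/F = 0.500: g = 0.0899, g' = -0.396 → V/F = 0.727
  V/F = 0.727: g = 0.0013, g' = -0.399 → V/F = 0.730
Converged at V/F = 0.730.
Compositions from xᵢ = zᵢ/(1+V/F(Kᵢ−1)), yᵢ = Kᵢxᵢ:
  A: x = 0.058, y = 0.181
  B: x = 0.134, y = 0.249
  C: x = 0.157, y = 0.184
  D: x = 0.262, y = 0.221
  E: x = 0.389, y = 0.164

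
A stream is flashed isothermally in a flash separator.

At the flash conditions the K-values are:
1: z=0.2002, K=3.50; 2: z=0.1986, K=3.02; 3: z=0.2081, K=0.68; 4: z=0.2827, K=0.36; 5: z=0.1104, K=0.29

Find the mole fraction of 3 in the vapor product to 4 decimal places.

Material balance + equilibrium reduce to Σ zᵢ(Kᵢ−1)/(1+V/F(Kᵢ−1)) = 0.
Check two-phase: ΣzᵢKᵢ = 1.5758 > 1 and Σzᵢ/Kᵢ = 1.5950 > 1, so g(0) = 0.5758 > 0 and g(1) = -0.5950 < 0.
Newton iteration, V/F⁰ = 0.58:
  V/F = 0.5800: g = -0.11374, g' = -0.8661 → V/F = 0.4487
  V/F = 0.4487: g = -0.00026, g' = -0.8777 → V/F = 0.4484
Converged at V/F = 0.4484.
Compositions from xᵢ = zᵢ/(1+V/F(Kᵢ−1)), yᵢ = Kᵢxᵢ:
  1: x = 0.0944, y = 0.3304
  2: x = 0.1042, y = 0.3147
  3: x = 0.2430, y = 0.1652
  4: x = 0.3965, y = 0.1427
  5: x = 0.1620, y = 0.0470

y_3 = 0.1652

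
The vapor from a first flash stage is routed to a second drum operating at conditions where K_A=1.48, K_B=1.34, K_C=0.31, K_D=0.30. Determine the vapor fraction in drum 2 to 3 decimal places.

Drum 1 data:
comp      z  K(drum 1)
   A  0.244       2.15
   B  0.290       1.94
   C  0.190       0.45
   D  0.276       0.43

V/F (drum 2) = 0.327

Drum 1:
Rachford–Rice: g(ψ₁) = Σ zᵢ(Kᵢ−1)/(1+ψ₁(Kᵢ−1)) = 0.
Check two-phase: ΣzᵢKᵢ = 1.291 > 1 and Σzᵢ/Kᵢ = 1.327 > 1, so g(0) = 0.291 > 0 and g(1) = -0.327 < 0.
Newton–Raphson from ψ₁ = 0.5:
  ψ₁ = 0.500: g = -0.0006, g' = -0.533 → ψ₁ = 0.499
Converged at ψ₁ = 0.499.
Drum-1 compositions:
  A: x = 0.155, y = 0.333
  B: x = 0.197, y = 0.383
  C: x = 0.262, y = 0.118
  D: x = 0.386, y = 0.166
Drum-2 feed = drum-1 vapor: z₂ = (0.3333, 0.3830, 0.1178, 0.1658).
Drum 2:
Material balance + equilibrium reduce to Σ zᵢ(Kᵢ−1)/(1+ψ₂(Kᵢ−1)) = 0.
Check two-phase: ΣzᵢKᵢ = 1.093 > 1 and Σzᵢ/Kᵢ = 1.444 > 1, so g(0) = 0.093 > 0 and g(1) = -0.444 < 0.
Newton–Raphson from ψ₂ = 0.35:
  ψ₂ = 0.350: g = -0.0076, g' = -0.332 → ψ₂ = 0.327
Converged at ψ₂ = 0.327.
  A: x = 0.288, y = 0.426
  B: x = 0.345, y = 0.462
  C: x = 0.152, y = 0.047
  D: x = 0.215, y = 0.065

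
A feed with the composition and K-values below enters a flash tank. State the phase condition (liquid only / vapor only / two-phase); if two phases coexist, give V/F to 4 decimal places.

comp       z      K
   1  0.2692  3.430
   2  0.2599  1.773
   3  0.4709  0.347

two-phase, V/F = 0.4807

ΣzᵢKᵢ = 1.5476; Σzᵢ/Kᵢ = 1.5821.
Both exceed 1, so a two-phase solution exists.
Let ψ = V/F and solve Σ zᵢ(Kᵢ−1)/(1+ψ(Kᵢ−1)) = 0.
Newton iteration, ψ⁰ = 0.5:
  ψ = 0.5000: g = -0.01634, g' = -0.8475 → ψ = 0.4807
Converged at ψ = 0.4807.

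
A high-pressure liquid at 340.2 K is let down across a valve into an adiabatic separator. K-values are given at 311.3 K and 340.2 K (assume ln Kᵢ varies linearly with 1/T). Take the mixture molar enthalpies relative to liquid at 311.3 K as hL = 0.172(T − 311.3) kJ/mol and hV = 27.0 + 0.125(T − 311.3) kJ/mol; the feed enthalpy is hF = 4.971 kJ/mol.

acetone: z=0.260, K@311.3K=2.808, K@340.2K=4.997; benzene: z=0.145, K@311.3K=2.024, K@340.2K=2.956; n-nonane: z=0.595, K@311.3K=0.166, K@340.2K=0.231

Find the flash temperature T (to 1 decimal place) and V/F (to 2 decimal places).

T = 316.3 K, V/F = 0.15

Adiabatic flash: solve Rachford–Rice at each trial T, then check hF = ψ·hV(T) + (1−ψ)·hL(T).
  T = 311.3 K: K = (2.808, 2.024, 0.166), RR gives ψ = 0.093, H_out = 2.512 kJ/mol
  T = 340.2 K: K = (4.997, 2.956, 0.231), RR gives ψ = 0.335, H_out = 13.550 kJ/mol
  T = 325.8 K: K = (3.798, 2.468, 0.197), RR gives ψ = 0.241, H_out = 8.830 kJ/mol
  T = 318.6 K: K = (3.280, 2.242, 0.181), RR gives ψ = 0.177, H_out = 5.983 kJ/mol
  T = 315.0 K: K = (3.041, 2.133, 0.174), RR gives ψ = 0.139, H_out = 4.363 kJ/mol
  T = 316.8 K: K = (3.159, 2.187, 0.178), RR gives ψ = 0.159, H_out = 5.192 kJ/mol
Linear interpolation between T = 315.0 (H_out = 4.363) and T = 316.8 (H_out = 5.192) on hF = 4.971 gives T ≈ 316.3 K, at which ψ = 0.15.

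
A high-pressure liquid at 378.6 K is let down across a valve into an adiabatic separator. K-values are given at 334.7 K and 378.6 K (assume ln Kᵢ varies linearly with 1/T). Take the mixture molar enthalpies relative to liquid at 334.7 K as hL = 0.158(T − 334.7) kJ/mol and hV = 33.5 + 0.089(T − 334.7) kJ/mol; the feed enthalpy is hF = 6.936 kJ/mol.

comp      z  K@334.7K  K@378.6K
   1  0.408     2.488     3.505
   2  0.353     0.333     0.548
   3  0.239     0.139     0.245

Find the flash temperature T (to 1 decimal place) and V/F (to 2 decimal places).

Adiabatic flash: solve Rachford–Rice at each trial T, then check hF = ψ·hV(T) + (1−ψ)·hL(T).
  T = 334.7 K: K = (2.488, 0.333, 0.139), RR gives ψ = 0.148, H_out = 4.973 kJ/mol
  T = 378.6 K: K = (3.505, 0.548, 0.245), RR gives ψ = 0.457, H_out = 20.859 kJ/mol
  T = 356.6 K: K = (2.983, 0.434, 0.188), RR gives ψ = 0.309, H_out = 13.348 kJ/mol
  T = 345.6 K: K = (2.731, 0.381, 0.162), RR gives ψ = 0.232, H_out = 9.331 kJ/mol
  T = 340.1 K: K = (2.608, 0.357, 0.150), RR gives ψ = 0.191, H_out = 7.192 kJ/mol
  T = 337.4 K: K = (2.548, 0.345, 0.145), RR gives ψ = 0.170, H_out = 6.099 kJ/mol
  T = 338.8 K: K = (2.579, 0.351, 0.147), RR gives ψ = 0.181, H_out = 6.670 kJ/mol
Linear interpolation between T = 338.8 (H_out = 6.670) and T = 340.1 (H_out = 7.192) on hF = 6.936 gives T ≈ 339.5 K, at which ψ = 0.19.

T = 339.5 K, V/F = 0.19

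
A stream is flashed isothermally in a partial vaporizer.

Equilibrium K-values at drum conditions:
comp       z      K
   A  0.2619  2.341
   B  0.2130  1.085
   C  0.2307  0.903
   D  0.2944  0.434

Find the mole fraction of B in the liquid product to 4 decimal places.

Rachford–Rice: g(ψ) = Σ zᵢ(Kᵢ−1)/(1+ψ(Kᵢ−1)) = 0.
Check two-phase: ΣzᵢKᵢ = 1.1803 > 1 and Σzᵢ/Kᵢ = 1.2420 > 1, so g(0) = 0.1803 > 0 and g(1) = -0.2420 < 0.
Newton–Raphson from ψ = 0.62:
  ψ = 0.6200: g = -0.07156, g' = -0.3681 → ψ = 0.4256
  ψ = 0.4256: g = -0.00178, g' = -0.3584 → ψ = 0.4206
Converged at ψ = 0.4206.
Compositions from xᵢ = zᵢ/(1+ψ(Kᵢ−1)), yᵢ = Kᵢxᵢ:
  A: x = 0.1674, y = 0.3920
  B: x = 0.2056, y = 0.2231
  C: x = 0.2405, y = 0.2172
  D: x = 0.3864, y = 0.1677

x_B = 0.2056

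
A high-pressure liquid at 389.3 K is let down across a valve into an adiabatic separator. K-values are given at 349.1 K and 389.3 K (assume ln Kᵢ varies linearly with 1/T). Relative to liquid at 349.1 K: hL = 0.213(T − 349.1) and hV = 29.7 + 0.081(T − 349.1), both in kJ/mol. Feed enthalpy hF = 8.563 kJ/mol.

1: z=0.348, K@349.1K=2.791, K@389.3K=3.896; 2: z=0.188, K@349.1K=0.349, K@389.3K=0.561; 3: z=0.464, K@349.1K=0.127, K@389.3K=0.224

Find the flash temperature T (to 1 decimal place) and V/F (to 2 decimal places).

T = 367.2 K, V/F = 0.17

Adiabatic flash: solve Rachford–Rice at each trial T, then check hF = ψ·hV(T) + (1−ψ)·hL(T).
  T = 349.1 K: K = (2.791, 0.349, 0.127), RR gives ψ = 0.066, H_out = 1.953 kJ/mol
  T = 389.3 K: K = (3.896, 0.561, 0.224), RR gives ψ = 0.282, H_out = 15.435 kJ/mol
  T = 369.2 K: K = (3.328, 0.448, 0.171), RR gives ψ = 0.183, H_out = 9.220 kJ/mol
  T = 359.1 K: K = (3.054, 0.397, 0.148), RR gives ψ = 0.127, H_out = 5.748 kJ/mol
  T = 364.1 K: K = (3.188, 0.422, 0.159), RR gives ψ = 0.155, H_out = 7.505 kJ/mol
  T = 366.6 K: K = (3.256, 0.435, 0.165), RR gives ψ = 0.169, H_out = 8.354 kJ/mol
  T = 367.9 K: K = (3.292, 0.441, 0.168), RR gives ψ = 0.176, H_out = 8.789 kJ/mol
Linear interpolation between T = 366.6 (H_out = 8.354) and T = 367.9 (H_out = 8.789) on hF = 8.563 gives T ≈ 367.2 K, at which ψ = 0.17.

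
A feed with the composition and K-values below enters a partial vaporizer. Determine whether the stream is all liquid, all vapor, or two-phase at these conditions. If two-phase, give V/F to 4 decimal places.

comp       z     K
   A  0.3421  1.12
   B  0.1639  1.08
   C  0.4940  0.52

ΣzᵢKᵢ = 0.8170; Σzᵢ/Kᵢ = 1.4072.
Since ΣzᵢKᵢ < 1 the mixture is below its bubble point — single liquid phase.

all liquid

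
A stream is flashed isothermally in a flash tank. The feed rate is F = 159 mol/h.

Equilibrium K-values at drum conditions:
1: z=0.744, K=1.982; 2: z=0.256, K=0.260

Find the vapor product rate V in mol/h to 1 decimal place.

V = 118.4 mol/h

Material balance + equilibrium reduce to Σ zᵢ(Kᵢ−1)/(1+β(Kᵢ−1)) = 0.
Feasibility: ΣzᵢKᵢ = 1.541, Σzᵢ/Kᵢ = 1.360 — both > 1, two phases present.
Newton–Raphson from β = 0.62:
  β = 0.620: g = 0.1041, g' = -0.756 → β = 0.758
  β = 0.758: g = -0.0123, g' = -0.962 → β = 0.745
Converged at β = 0.745.
Then V = β·F = 0.7447·159 = 118.4 mol/h and L = F − V = 40.6 mol/h.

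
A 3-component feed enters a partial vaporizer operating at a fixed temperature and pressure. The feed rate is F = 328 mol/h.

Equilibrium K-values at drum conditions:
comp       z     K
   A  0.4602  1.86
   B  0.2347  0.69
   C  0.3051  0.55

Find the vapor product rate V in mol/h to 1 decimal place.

V = 178.8 mol/h

Let ψ = V/F and solve Σ zᵢ(Kᵢ−1)/(1+ψ(Kᵢ−1)) = 0.
Check two-phase: ΣzᵢKᵢ = 1.1857 > 1 and Σzᵢ/Kᵢ = 1.1423 > 1, so g(0) = 0.1857 > 0 and g(1) = -0.1423 < 0.
Iterate (Newton) starting at ψ = 0.5:
  ψ = 0.5000: g = 0.01351, g' = -0.3009 → ψ = 0.5449
  ψ = 0.5449: g = 0.00005, g' = -0.2989 → ψ = 0.5450
Converged at ψ = 0.5450.
Then V = ψ·F = 0.5450·328 = 178.8 mol/h and L = F − V = 149.2 mol/h.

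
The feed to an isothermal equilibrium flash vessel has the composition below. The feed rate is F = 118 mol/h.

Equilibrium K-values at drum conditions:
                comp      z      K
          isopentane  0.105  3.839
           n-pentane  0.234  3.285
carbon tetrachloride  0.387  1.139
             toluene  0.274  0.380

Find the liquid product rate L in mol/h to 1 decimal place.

L = 25.1 mol/h

Let ψ = V/F and solve Σ zᵢ(Kᵢ−1)/(1+ψ(Kᵢ−1)) = 0.
g(0) = ΣzᵢKᵢ − 1 = 0.717 and g(1) = 1 − Σzᵢ/Kᵢ = -0.159, so a root lies in (0, 1).
Newton iteration, ψ⁰ = 0.46:
  ψ = 0.460: g = 0.2029, g' = -0.662 → ψ = 0.766
  ψ = 0.766: g = 0.0132, g' = -0.634 → ψ = 0.787
Converged at ψ = 0.787.
Then V = ψ·F = 0.7870·118 = 92.9 mol/h and L = F − V = 25.1 mol/h.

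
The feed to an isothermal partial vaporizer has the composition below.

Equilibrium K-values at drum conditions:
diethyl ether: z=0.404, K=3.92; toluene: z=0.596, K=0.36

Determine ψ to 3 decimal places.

ψ = 0.427

Let ψ = V/F and solve Σ zᵢ(Kᵢ−1)/(1+ψ(Kᵢ−1)) = 0.
g(0) = ΣzᵢKᵢ − 1 = 0.798 and g(1) = 1 − Σzᵢ/Kᵢ = -0.759, so a root lies in (0, 1).
Binary case is linear: z₁(K₁−1)(1+ψ(K₂−1)) + z₂(K₂−1)(1+ψ(K₁−1)) = 0
⇒ ψ = [z₁(K₁−1)+z₂(K₂−1)] / [−(K₁−1)(K₂−1)] = 0.7982/1.8688 = 0.427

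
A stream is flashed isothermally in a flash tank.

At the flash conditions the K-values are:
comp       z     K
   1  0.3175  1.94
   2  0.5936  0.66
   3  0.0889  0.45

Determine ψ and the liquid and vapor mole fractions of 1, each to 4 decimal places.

ψ = 0.1365, x_1 = 0.2814, y_1 = 0.5459

Material balance + equilibrium reduce to Σ zᵢ(Kᵢ−1)/(1+ψ(Kᵢ−1)) = 0.
g(0) = ΣzᵢKᵢ − 1 = 0.0477 and g(1) = 1 − Σzᵢ/Kᵢ = -0.2606, so a root lies in (0, 1).
Newton–Raphson from ψ = 0.5:
  ψ = 0.5000: g = -0.10758, g' = -0.2806 → ψ = 0.1166
  ψ = 0.1166: g = 0.00656, g' = -0.3330 → ψ = 0.1363
  ψ = 0.1363: g = 0.00006, g' = -0.3273 → ψ = 0.1365
Converged at ψ = 0.1365.
Compositions from xᵢ = zᵢ/(1+ψ(Kᵢ−1)), yᵢ = Kᵢxᵢ:
  1: x = 0.2814, y = 0.5459
  2: x = 0.6225, y = 0.4108
  3: x = 0.0961, y = 0.0433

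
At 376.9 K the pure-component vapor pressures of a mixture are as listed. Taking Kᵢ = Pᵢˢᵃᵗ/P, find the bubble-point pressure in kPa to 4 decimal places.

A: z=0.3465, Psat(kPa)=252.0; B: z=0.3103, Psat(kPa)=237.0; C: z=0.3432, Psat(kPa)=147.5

Pbub = 211.4811 kPa

At the bubble point ψ → 0, so ΣzᵢKᵢ = 1 with Kᵢ = Pᵢˢᵃᵗ/P ⇒ P = ΣzᵢPᵢˢᵃᵗ.
P = 0.3465·252.0 + 0.3103·237.0 + 0.3432·147.5 = 211.4811 kPa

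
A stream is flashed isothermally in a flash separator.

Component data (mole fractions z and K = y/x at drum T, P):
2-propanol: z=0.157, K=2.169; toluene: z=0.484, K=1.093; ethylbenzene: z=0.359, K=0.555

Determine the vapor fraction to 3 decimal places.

Material balance + equilibrium reduce to Σ zᵢ(Kᵢ−1)/(1+ψ(Kᵢ−1)) = 0.
Check two-phase: ΣzᵢKᵢ = 1.069 > 1 and Σzᵢ/Kᵢ = 1.162 > 1, so g(0) = 0.069 > 0 and g(1) = -0.162 < 0.
Newton iteration, ψ⁰ = 0.67:
  ψ = 0.670: g = -0.0823, g' = -0.215 → ψ = 0.288
  ψ = 0.288: g = -0.0021, g' = -0.218 → ψ = 0.278
Converged at ψ = 0.278.

ψ = 0.278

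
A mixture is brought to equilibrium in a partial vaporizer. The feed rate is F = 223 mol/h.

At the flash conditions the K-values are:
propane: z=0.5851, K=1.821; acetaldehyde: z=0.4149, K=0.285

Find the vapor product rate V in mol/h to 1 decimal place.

Binary case is linear: z₁(K₁−1)(1+ψ(K₂−1)) + z₂(K₂−1)(1+ψ(K₁−1)) = 0
⇒ ψ = [z₁(K₁−1)+z₂(K₂−1)] / [−(K₁−1)(K₂−1)] = 0.18371/0.58702 = 0.3130
Then V = ψ·F = 0.3130·223 = 69.8 mol/h and L = F − V = 153.2 mol/h.

V = 69.8 mol/h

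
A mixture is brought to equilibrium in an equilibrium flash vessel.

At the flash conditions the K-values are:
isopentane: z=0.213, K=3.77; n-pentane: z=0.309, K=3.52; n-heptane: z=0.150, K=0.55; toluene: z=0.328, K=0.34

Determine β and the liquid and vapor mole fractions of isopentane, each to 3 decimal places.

Rachford–Rice: g(β) = Σ zᵢ(Kᵢ−1)/(1+β(Kᵢ−1)) = 0.
Check two-phase: ΣzᵢKᵢ = 2.085 > 1 and Σzᵢ/Kᵢ = 1.382 > 1, so g(0) = 1.085 > 0 and g(1) = -0.382 < 0.
Newton iteration, β⁰ = 0.5:
  β = 0.500: g = 0.1817, g' = -1.040 → β = 0.675
  β = 0.675: g = 0.0069, g' = -0.995 → β = 0.682
Converged at β = 0.682.
Compositions from xᵢ = zᵢ/(1+β(Kᵢ−1)), yᵢ = Kᵢxᵢ:
  isopentane: x = 0.074, y = 0.278
  n-pentane: x = 0.114, y = 0.400
  n-heptane: x = 0.216, y = 0.119
  toluene: x = 0.596, y = 0.203

β = 0.682, x_isopentane = 0.074, y_isopentane = 0.278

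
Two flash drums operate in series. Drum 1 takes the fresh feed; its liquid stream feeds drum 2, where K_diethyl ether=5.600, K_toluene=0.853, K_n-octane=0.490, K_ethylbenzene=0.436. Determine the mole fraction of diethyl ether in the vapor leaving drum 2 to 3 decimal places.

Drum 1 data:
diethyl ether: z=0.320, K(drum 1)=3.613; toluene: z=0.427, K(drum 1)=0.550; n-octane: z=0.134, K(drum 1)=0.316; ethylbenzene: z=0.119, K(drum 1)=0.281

y_diethyl ether (drum 2) = 0.360

Drum 1:
Newton–Raphson from ψ₁ = 0.42:
  ψ₁ = 0.420: g = -0.0895, g' = -0.878 → ψ₁ = 0.318
  ψ₁ = 0.318: g = 0.0043, g' = -0.975 → ψ₁ = 0.323
Converged at ψ₁ = 0.323.
Drum-1 compositions:
  diethyl ether: x = 0.174, y = 0.627
  toluene: x = 0.499, y = 0.275
  n-octane: x = 0.172, y = 0.054
  ethylbenzene: x = 0.155, y = 0.044
Drum-2 feed = drum-1 liquid: z₂ = (0.1737, 0.4995, 0.1719, 0.1549).
Drum 2:
Material balance + equilibrium reduce to Σ zᵢ(Kᵢ−1)/(1+ψ₂(Kᵢ−1)) = 0.
Feasibility: ΣzᵢKᵢ = 1.550, Σzᵢ/Kᵢ = 1.323 — both > 1, two phases present.
Iterate (Newton) starting at ψ₂ = 0.5:
  ψ₂ = 0.500: g = -0.0766, g' = -0.526 → ψ₂ = 0.354
  ψ₂ = 0.354: g = 0.0100, g' = -0.687 → ψ₂ = 0.369
Converged at ψ₂ = 0.369.
  diethyl ether: x = 0.064, y = 0.360
  toluene: x = 0.528, y = 0.451
  n-octane: x = 0.212, y = 0.104
  ethylbenzene: x = 0.196, y = 0.085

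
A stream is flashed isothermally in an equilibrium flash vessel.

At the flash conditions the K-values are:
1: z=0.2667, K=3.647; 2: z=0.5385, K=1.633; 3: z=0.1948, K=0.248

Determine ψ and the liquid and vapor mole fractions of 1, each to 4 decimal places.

ψ = 0.8782, x_1 = 0.0802, y_1 = 0.2926

Rachford–Rice: g(ψ) = Σ zᵢ(Kᵢ−1)/(1+ψ(Kᵢ−1)) = 0.
Check two-phase: ΣzᵢKᵢ = 1.9003 > 1 and Σzᵢ/Kᵢ = 1.1884 > 1, so g(0) = 0.9003 > 0 and g(1) = -0.1884 < 0.
Newton–Raphson from ψ = 0.5:
  ψ = 0.5000: g = 0.32800, g' = -0.7535 → ψ = 0.9353
  ψ = 0.9353: g = -0.07654, g' = -1.4914 → ψ = 0.8839
  ψ = 0.8839: g = -0.00698, g' = -1.2363 → ψ = 0.8783
  ψ = 0.8783: g = -0.00006, g' = -1.2138 → ψ = 0.8782
Converged at ψ = 0.8782.
Compositions from xᵢ = zᵢ/(1+ψ(Kᵢ−1)), yᵢ = Kᵢxᵢ:
  1: x = 0.0802, y = 0.2926
  2: x = 0.3461, y = 0.5652
  3: x = 0.5737, y = 0.1423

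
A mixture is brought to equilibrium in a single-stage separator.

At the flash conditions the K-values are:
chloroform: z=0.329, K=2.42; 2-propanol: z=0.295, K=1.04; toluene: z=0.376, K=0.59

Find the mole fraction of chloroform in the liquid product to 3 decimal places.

Rachford–Rice: g(V/F) = Σ zᵢ(Kᵢ−1)/(1+V/F(Kᵢ−1)) = 0.
g(0) = ΣzᵢKᵢ − 1 = 0.325 and g(1) = 1 − Σzᵢ/Kᵢ = -0.057, so a root lies in (0, 1).
Newton iteration, V/F⁰ = 0.5:
  V/F = 0.500: g = 0.0909, g' = -0.327 → V/F = 0.778
  V/F = 0.778: g = 0.0072, g' = -0.286 → V/F = 0.803
Converged at V/F = 0.803.
Compositions from xᵢ = zᵢ/(1+V/F(Kᵢ−1)), yᵢ = Kᵢxᵢ:
  chloroform: x = 0.154, y = 0.372
  2-propanol: x = 0.286, y = 0.297
  toluene: x = 0.560, y = 0.331

x_chloroform = 0.154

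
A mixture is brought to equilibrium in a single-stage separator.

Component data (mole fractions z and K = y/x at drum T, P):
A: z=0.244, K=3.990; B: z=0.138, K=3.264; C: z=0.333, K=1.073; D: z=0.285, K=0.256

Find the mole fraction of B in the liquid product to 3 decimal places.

x_B = 0.057

Newton–Raphson from ψ = 0.5:
  ψ = 0.500: g = 0.1248, g' = -0.908 → ψ = 0.637
  ψ = 0.637: g = -0.0012, g' = -0.949 → ψ = 0.636
Converged at ψ = 0.636.
Compositions from xᵢ = zᵢ/(1+ψ(Kᵢ−1)), yᵢ = Kᵢxᵢ:
  A: x = 0.084, y = 0.335
  B: x = 0.057, y = 0.185
  C: x = 0.318, y = 0.341
  D: x = 0.541, y = 0.139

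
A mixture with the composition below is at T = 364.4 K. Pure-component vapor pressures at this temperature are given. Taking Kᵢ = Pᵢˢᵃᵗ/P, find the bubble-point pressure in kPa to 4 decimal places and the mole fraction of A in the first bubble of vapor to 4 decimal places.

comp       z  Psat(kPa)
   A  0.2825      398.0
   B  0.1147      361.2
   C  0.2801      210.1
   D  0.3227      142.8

Pbub = 258.7952 kPa, y_A = 0.4345

At the bubble point ψ → 0, so ΣzᵢKᵢ = 1 with Kᵢ = Pᵢˢᵃᵗ/P ⇒ P = ΣzᵢPᵢˢᵃᵗ.
P = 0.2825·398.0 + 0.1147·361.2 + 0.2801·210.1 + 0.3227·142.8 = 258.7952 kPa
yᵢ = zᵢPᵢˢᵃᵗ/P ⇒ y_A = 0.2825·398.0/258.7952 = 0.4345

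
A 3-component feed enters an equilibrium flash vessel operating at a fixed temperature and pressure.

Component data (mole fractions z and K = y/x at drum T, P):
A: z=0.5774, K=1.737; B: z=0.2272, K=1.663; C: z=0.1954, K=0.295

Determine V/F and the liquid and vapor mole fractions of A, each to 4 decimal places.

Rachford–Rice: g(V/F) = Σ zᵢ(Kᵢ−1)/(1+V/F(Kᵢ−1)) = 0.
Feasibility: ΣzᵢKᵢ = 1.4384, Σzᵢ/Kᵢ = 1.1314 — both > 1, two phases present.
Iterate (Newton) starting at V/F = 0.54:
  V/F = 0.5400: g = 0.19288, g' = -0.4679 → V/F = 0.9523
  V/F = 0.9523: g = -0.07677, g' = -1.0450 → V/F = 0.8788
  V/F = 0.8788: g = -0.00865, g' = -0.8264 → V/F = 0.8683
  V/F = 0.8683: g = -0.00013, g' = -0.8025 → V/F = 0.8682
Converged at V/F = 0.8682.
Compositions from xᵢ = zᵢ/(1+V/F(Kᵢ−1)), yᵢ = Kᵢxᵢ:
  A: x = 0.3521, y = 0.6116
  B: x = 0.1442, y = 0.2398
  C: x = 0.5037, y = 0.1486

V/F = 0.8682, x_A = 0.3521, y_A = 0.6116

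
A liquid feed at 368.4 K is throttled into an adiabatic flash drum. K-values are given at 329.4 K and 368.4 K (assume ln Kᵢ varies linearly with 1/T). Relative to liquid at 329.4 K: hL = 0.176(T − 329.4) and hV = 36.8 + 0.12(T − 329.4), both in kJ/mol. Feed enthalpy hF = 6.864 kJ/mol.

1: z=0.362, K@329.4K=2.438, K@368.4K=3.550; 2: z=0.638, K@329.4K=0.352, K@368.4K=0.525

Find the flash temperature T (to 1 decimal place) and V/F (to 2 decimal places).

T = 334.0 K, V/F = 0.17

Adiabatic flash: solve Rachford–Rice at each trial T, then check hF = ψ·hV(T) + (1−ψ)·hL(T).
  T = 329.4 K: K = (2.438, 0.352), RR gives ψ = 0.115, H_out = 4.231 kJ/mol
  T = 368.4 K: K = (3.550, 0.525), RR gives ψ = 0.512, H_out = 24.584 kJ/mol
  T = 348.9 K: K = (2.973, 0.435), RR gives ψ = 0.317, H_out = 14.752 kJ/mol
  T = 339.1 K: K = (2.699, 0.392), RR gives ψ = 0.220, H_out = 9.681 kJ/mol
  T = 334.2 K: K = (2.566, 0.372), RR gives ψ = 0.169, H_out = 7.002 kJ/mol
  T = 331.8 K: K = (2.501, 0.362), RR gives ψ = 0.142, H_out = 5.638 kJ/mol
Linear interpolation between T = 331.8 (H_out = 5.638) and T = 334.2 (H_out = 7.002) on hF = 6.864 gives T ≈ 334.0 K, at which ψ = 0.17.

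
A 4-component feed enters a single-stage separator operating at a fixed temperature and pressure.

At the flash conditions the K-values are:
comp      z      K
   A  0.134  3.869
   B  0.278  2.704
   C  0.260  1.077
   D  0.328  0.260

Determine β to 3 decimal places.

Rachford–Rice: g(β) = Σ zᵢ(Kᵢ−1)/(1+β(Kᵢ−1)) = 0.
Feasibility: ΣzᵢKᵢ = 1.635, Σzᵢ/Kᵢ = 1.640 — both > 1, two phases present.
Iterate (Newton) starting at β = 0.58:
  β = 0.580: g = -0.0235, g' = -0.912 → β = 0.554
Converged at β = 0.554.

β = 0.554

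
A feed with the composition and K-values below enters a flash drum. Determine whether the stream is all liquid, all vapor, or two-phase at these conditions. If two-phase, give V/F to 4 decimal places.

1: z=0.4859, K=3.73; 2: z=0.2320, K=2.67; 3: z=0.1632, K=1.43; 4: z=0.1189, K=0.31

all vapor

ΣzᵢKᵢ = 2.7021; Σzᵢ/Kᵢ = 0.7148.
Since Σzᵢ/Kᵢ < 1 the mixture is above its dew point — single vapor phase.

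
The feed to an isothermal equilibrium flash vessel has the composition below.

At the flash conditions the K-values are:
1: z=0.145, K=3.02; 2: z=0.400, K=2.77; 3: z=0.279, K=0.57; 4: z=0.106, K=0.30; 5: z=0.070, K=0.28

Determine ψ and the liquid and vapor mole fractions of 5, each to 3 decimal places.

Let ψ = V/F and solve Σ zᵢ(Kᵢ−1)/(1+ψ(Kᵢ−1)) = 0.
g(0) = ΣzᵢKᵢ − 1 = 0.756 and g(1) = 1 − Σzᵢ/Kᵢ = -0.285, so a root lies in (0, 1).
Iterate (Newton) starting at ψ = 0.48:
  ψ = 0.480: g = 0.1916, g' = -0.803 → ψ = 0.718
  ψ = 0.718: g = 0.0039, g' = -0.815 → ψ = 0.723
Converged at ψ = 0.723.
Compositions from xᵢ = zᵢ/(1+ψ(Kᵢ−1)), yᵢ = Kᵢxᵢ:
  1: x = 0.059, y = 0.178
  2: x = 0.175, y = 0.486
  3: x = 0.405, y = 0.231
  4: x = 0.215, y = 0.064
  5: x = 0.146, y = 0.041

ψ = 0.723, x_5 = 0.146, y_5 = 0.041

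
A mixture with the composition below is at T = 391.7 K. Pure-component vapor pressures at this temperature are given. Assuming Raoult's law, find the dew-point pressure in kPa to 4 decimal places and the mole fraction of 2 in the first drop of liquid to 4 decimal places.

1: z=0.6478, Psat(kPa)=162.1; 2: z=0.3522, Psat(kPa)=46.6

Pdew = 86.5483 kPa, x_2 = 0.6541

At the dew point ψ → 1, so Σzᵢ/Kᵢ = 1 with Kᵢ = Pᵢˢᵃᵗ/P ⇒ 1/P = Σzᵢ/Pᵢˢᵃᵗ.
1/P = 0.6478/162.1 + 0.3522/46.6 = 0.0115542 ⇒ P = 86.5483 kPa
xᵢ = zᵢP/Pᵢˢᵃᵗ ⇒ x_2 = 0.3522·86.5483/46.6 = 0.6541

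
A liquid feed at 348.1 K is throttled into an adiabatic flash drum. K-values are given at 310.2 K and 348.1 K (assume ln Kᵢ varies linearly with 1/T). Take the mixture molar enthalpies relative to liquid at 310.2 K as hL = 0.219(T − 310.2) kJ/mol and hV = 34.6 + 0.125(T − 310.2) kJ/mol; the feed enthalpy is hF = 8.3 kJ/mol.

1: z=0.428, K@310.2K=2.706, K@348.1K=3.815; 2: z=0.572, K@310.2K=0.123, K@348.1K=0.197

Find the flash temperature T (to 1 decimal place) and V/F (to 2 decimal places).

Adiabatic flash: solve Rachford–Rice at each trial T, then check hF = ψ·hV(T) + (1−ψ)·hL(T).
  T = 310.2 K: K = (2.706, 0.123), RR gives ψ = 0.153, H_out = 5.285 kJ/mol
  T = 348.1 K: K = (3.815, 0.197), RR gives ψ = 0.330, H_out = 18.536 kJ/mol
  T = 329.1 K: K = (3.243, 0.158), RR gives ψ = 0.253, H_out = 12.449 kJ/mol
  T = 319.6 K: K = (2.969, 0.140), RR gives ψ = 0.207, H_out = 9.038 kJ/mol
  T = 314.9 K: K = (2.836, 0.131), RR gives ψ = 0.181, H_out = 7.218 kJ/mol
  T = 317.2 K: K = (2.901, 0.135), RR gives ψ = 0.194, H_out = 8.121 kJ/mol
Linear interpolation between T = 317.2 (H_out = 8.121) and T = 319.6 (H_out = 9.038) on hF = 8.3 gives T ≈ 317.7 K, at which ψ = 0.20.

T = 317.7 K, V/F = 0.20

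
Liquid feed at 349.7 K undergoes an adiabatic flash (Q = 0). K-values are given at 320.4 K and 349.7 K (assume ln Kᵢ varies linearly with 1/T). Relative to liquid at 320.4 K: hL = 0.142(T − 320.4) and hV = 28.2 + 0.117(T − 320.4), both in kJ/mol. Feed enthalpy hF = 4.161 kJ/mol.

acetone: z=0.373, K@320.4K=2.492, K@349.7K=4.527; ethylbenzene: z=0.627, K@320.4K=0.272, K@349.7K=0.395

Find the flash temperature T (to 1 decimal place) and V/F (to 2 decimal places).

T = 322.9 K, V/F = 0.14

Adiabatic flash: solve Rachford–Rice at each trial T, then check hF = ψ·hV(T) + (1−ψ)·hL(T).
  T = 320.4 K: K = (2.492, 0.272), RR gives ψ = 0.092, H_out = 2.598 kJ/mol
  T = 349.7 K: K = (4.527, 0.395), RR gives ψ = 0.439, H_out = 16.212 kJ/mol
  T = 335.0 K: K = (3.399, 0.330), RR gives ψ = 0.296, H_out = 10.302 kJ/mol
  T = 327.7 K: K = (2.921, 0.300), RR gives ψ = 0.207, H_out = 6.827 kJ/mol
  T = 324.0 K: K = (2.697, 0.286), RR gives ψ = 0.153, H_out = 4.808 kJ/mol
  T = 322.2 K: K = (2.593, 0.279), RR gives ψ = 0.124, H_out = 3.738 kJ/mol
Linear interpolation between T = 322.2 (H_out = 3.738) and T = 324.0 (H_out = 4.808) on hF = 4.161 gives T ≈ 322.9 K, at which ψ = 0.14.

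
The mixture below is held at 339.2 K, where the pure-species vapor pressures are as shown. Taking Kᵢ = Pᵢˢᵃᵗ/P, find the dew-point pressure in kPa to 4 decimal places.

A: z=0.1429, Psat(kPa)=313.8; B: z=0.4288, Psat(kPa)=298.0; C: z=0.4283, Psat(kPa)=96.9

At the dew point ψ → 1, so Σzᵢ/Kᵢ = 1 with Kᵢ = Pᵢˢᵃᵗ/P ⇒ 1/P = Σzᵢ/Pᵢˢᵃᵗ.
1/P = 0.1429/313.8 + 0.4288/298.0 + 0.4283/96.9 = 0.0063143 ⇒ P = 158.3699 kPa

Pdew = 158.3699 kPa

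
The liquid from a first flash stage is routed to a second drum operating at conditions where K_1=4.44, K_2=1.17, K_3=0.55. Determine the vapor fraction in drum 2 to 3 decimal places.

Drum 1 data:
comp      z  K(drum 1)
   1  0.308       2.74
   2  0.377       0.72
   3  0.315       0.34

Drum 1:
Let ψ₁ = V/F and solve Σ zᵢ(Kᵢ−1)/(1+ψ₁(Kᵢ−1)) = 0.
Feasibility: ΣzᵢKᵢ = 1.222, Σzᵢ/Kᵢ = 1.562 — both > 1, two phases present.
Iterate (Newton) starting at ψ₁ = 0.5:
  ψ₁ = 0.500: g = -0.1465, g' = -0.612 → ψ₁ = 0.261
  ψ₁ = 0.261: g = 0.0036, g' = -0.676 → ψ₁ = 0.266
Converged at ψ₁ = 0.266.
Drum-1 compositions:
  1: x = 0.211, y = 0.577
  2: x = 0.407, y = 0.293
  3: x = 0.382, y = 0.130
Drum-2 feed = drum-1 liquid: z₂ = (0.2105, 0.4074, 0.3821).
Drum 2:
Material balance + equilibrium reduce to Σ zᵢ(Kᵢ−1)/(1+ψ₂(Kᵢ−1)) = 0.
g(0) = ΣzᵢKᵢ − 1 = 0.621 and g(1) = 1 − Σzᵢ/Kᵢ = -0.090, so a root lies in (0, 1).
Newton–Raphson from ψ₂ = 0.47:
  ψ₂ = 0.470: g = 0.1228, g' = -0.498 → ψ₂ = 0.716
  ψ₂ = 0.716: g = 0.0170, g' = -0.385 → ψ₂ = 0.760
  ψ₂ = 0.760: g = 0.0002, g' = -0.379 → ψ₂ = 0.761
Converged at ψ₂ = 0.761.
  1: x = 0.058, y = 0.258
  2: x = 0.361, y = 0.422
  3: x = 0.581, y = 0.320

V/F (drum 2) = 0.761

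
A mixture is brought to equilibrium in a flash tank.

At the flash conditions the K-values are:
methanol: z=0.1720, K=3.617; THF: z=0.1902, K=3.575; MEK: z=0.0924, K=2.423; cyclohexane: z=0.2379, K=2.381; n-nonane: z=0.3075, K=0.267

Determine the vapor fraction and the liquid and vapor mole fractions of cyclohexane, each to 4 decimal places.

ψ = 0.7838, x_cyclohexane = 0.1142, y_cyclohexane = 0.2720

Newton–Raphson from ψ = 0.36:
  ψ = 0.3600: g = 0.48612, g' = -1.2411 → ψ = 0.7517
  ψ = 0.7517: g = 0.04127, g' = -1.2525 → ψ = 0.7846
  ψ = 0.7846: g = -0.00116, g' = -1.3262 → ψ = 0.7838
Converged at ψ = 0.7838.
Compositions from xᵢ = zᵢ/(1+ψ(Kᵢ−1)), yᵢ = Kᵢxᵢ:
  methanol: x = 0.0564, y = 0.2039
  THF: x = 0.0630, y = 0.2253
  MEK: x = 0.0437, y = 0.1058
  cyclohexane: x = 0.1142, y = 0.2720
  n-nonane: x = 0.7227, y = 0.1930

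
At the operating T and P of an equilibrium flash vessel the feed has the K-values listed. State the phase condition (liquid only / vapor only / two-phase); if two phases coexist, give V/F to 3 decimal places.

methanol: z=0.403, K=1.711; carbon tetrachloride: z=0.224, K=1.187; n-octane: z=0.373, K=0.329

two-phase, V/F = 0.206

ΣzᵢKᵢ = 1.078; Σzᵢ/Kᵢ = 1.558.
Both exceed 1, so a two-phase solution exists.
Newton iteration, ψ⁰ = 0.5:
  ψ = 0.500: g = -0.1270, g' = -0.498 → ψ = 0.245
  ψ = 0.245: g = -0.0154, g' = -0.395 → ψ = 0.206
Converged at ψ = 0.206.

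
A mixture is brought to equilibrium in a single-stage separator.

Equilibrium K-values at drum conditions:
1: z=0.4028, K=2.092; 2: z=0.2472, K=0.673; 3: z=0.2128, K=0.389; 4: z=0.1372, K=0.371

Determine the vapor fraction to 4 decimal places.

Material balance + equilibrium reduce to Σ zᵢ(Kᵢ−1)/(1+ψ(Kᵢ−1)) = 0.
Feasibility: ΣzᵢKᵢ = 1.1427, Σzᵢ/Kᵢ = 1.4767 — both > 1, two phases present.
Newton iteration, ψ⁰ = 0.59:
  ψ = 0.5900: g = -0.17319, g' = -0.5497 → ψ = 0.2750
  ψ = 0.2750: g = -0.01116, g' = -0.5101 → ψ = 0.2531
  ψ = 0.2531: g = 0.00004, g' = -0.5142 → ψ = 0.2532
Converged at ψ = 0.2532.

ψ = 0.2532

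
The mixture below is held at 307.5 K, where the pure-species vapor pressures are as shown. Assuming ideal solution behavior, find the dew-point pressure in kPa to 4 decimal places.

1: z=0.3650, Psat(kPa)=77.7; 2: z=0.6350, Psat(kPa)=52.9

At the dew point ψ → 1, so Σzᵢ/Kᵢ = 1 with Kᵢ = Pᵢˢᵃᵗ/P ⇒ 1/P = Σzᵢ/Pᵢˢᵃᵗ.
1/P = 0.3650/77.7 + 0.6350/52.9 = 0.0167013 ⇒ P = 59.8755 kPa

Pdew = 59.8755 kPa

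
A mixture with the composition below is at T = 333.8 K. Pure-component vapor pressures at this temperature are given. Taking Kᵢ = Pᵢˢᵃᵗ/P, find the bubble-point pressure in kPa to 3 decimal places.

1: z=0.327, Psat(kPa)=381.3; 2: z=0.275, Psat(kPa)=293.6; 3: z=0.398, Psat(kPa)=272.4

At the bubble point ψ → 0, so ΣzᵢKᵢ = 1 with Kᵢ = Pᵢˢᵃᵗ/P ⇒ P = ΣzᵢPᵢˢᵃᵗ.
P = 0.327·381.3 + 0.275·293.6 + 0.398·272.4 = 313.840 kPa

Pbub = 313.840 kPa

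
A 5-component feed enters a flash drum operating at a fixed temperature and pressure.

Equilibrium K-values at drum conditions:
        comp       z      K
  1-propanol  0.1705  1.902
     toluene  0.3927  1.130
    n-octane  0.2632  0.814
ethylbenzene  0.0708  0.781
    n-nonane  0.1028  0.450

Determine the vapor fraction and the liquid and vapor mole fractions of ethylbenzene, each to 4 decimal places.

Rachford–Rice: g(ψ) = Σ zᵢ(Kᵢ−1)/(1+ψ(Kᵢ−1)) = 0.
g(0) = ΣzᵢKᵢ − 1 = 0.0838 and g(1) = 1 − Σzᵢ/Kᵢ = -0.0796, so a root lies in (0, 1).
Newton–Raphson from ψ = 0.43:
  ψ = 0.4300: g = 0.01478, g' = -0.1462 → ψ = 0.5311
Converged at ψ = 0.5311.
Compositions from xᵢ = zᵢ/(1+ψ(Kᵢ−1)), yᵢ = Kᵢxᵢ:
  1-propanol: x = 0.1153, y = 0.2193
  toluene: x = 0.3673, y = 0.4151
  n-octane: x = 0.2920, y = 0.2377
  ethylbenzene: x = 0.0801, y = 0.0626
  n-nonane: x = 0.1452, y = 0.0653

ψ = 0.5311, x_ethylbenzene = 0.0801, y_ethylbenzene = 0.0626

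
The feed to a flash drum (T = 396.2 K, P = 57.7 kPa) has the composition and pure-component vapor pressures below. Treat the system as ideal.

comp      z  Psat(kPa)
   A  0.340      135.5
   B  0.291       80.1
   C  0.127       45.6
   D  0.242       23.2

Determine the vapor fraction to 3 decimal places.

ψ = 0.795

Raoult's law: Kᵢ = Pᵢˢᵃᵗ/P = Pᵢˢᵃᵗ/57.7.
  K_A = 135.5/57.7 = 2.34835, K_B = 80.1/57.7 = 1.38821, K_C = 45.6/57.7 = 0.79029, K_D = 23.2/57.7 = 0.40208
Material balance + equilibrium reduce to Σ zᵢ(Kᵢ−1)/(1+ψ(Kᵢ−1)) = 0.
Feasibility: ΣzᵢKᵢ = 1.400, Σzᵢ/Kᵢ = 1.117 — both > 1, two phases present.
Iterate (Newton) starting at ψ = 0.5:
  ψ = 0.500: g = 0.1323, g' = -0.434 → ψ = 0.805
  ψ = 0.805: g = -0.0049, g' = -0.497 → ψ = 0.795
Converged at ψ = 0.795.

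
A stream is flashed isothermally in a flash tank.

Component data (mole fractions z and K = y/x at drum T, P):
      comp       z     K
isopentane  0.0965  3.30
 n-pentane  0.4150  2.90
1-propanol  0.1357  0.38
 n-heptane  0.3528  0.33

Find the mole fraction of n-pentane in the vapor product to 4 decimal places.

Let β = V/F and solve Σ zᵢ(Kᵢ−1)/(1+β(Kᵢ−1)) = 0.
Feasibility: ΣzᵢKᵢ = 1.6899, Σzᵢ/Kᵢ = 1.5985 — both > 1, two phases present.
Newton–Raphson from β = 0.5:
  β = 0.5000: g = 0.03021, g' = -0.9721 → β = 0.5311
Converged at β = 0.5311.
Compositions from xᵢ = zᵢ/(1+β(Kᵢ−1)), yᵢ = Kᵢxᵢ:
  isopentane: x = 0.0434, y = 0.1433
  n-pentane: x = 0.2066, y = 0.5990
  1-propanol: x = 0.2023, y = 0.0769
  n-heptane: x = 0.5477, y = 0.1807

y_n-pentane = 0.5990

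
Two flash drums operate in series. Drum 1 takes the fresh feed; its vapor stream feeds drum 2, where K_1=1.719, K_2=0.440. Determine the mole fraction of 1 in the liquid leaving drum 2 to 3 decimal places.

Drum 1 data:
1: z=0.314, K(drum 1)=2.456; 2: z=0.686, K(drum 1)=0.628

Drum 1:
Let ψ₁ = V/F and solve Σ zᵢ(Kᵢ−1)/(1+ψ₁(Kᵢ−1)) = 0.
Check two-phase: ΣzᵢKᵢ = 1.202 > 1 and Σzᵢ/Kᵢ = 1.220 > 1, so g(0) = 0.202 > 0 and g(1) = -0.220 < 0.
Newton iteration, ψ₁⁰ = 0.5:
  ψ₁ = 0.500: g = -0.0489, g' = -0.366 → ψ₁ = 0.366
  ψ₁ = 0.366: g = 0.0027, g' = -0.410 → ψ₁ = 0.373
Converged at ψ₁ = 0.373.
Drum-1 compositions:
  1: x = 0.204, y = 0.500
  2: x = 0.796, y = 0.500
Drum-2 feed = drum-1 vapor: z₂ = (0.4998, 0.5002).
Drum 2:
Let ψ₂ = V/F and solve Σ zᵢ(Kᵢ−1)/(1+ψ₂(Kᵢ−1)) = 0.
Check two-phase: ΣzᵢKᵢ = 1.079 > 1 and Σzᵢ/Kᵢ = 1.428 > 1, so g(0) = 0.079 > 0 and g(1) = -0.428 < 0.
Binary case is linear: z₁(K₁−1)(1+ψ₂(K₂−1)) + z₂(K₂−1)(1+ψ₂(K₁−1)) = 0
⇒ ψ₂ = [z₁(K₁−1)+z₂(K₂−1)] / [−(K₁−1)(K₂−1)] = 0.0792/0.4026 = 0.197
  1: x = 0.438, y = 0.753
  2: x = 0.562, y = 0.247

x_1 (drum 2) = 0.438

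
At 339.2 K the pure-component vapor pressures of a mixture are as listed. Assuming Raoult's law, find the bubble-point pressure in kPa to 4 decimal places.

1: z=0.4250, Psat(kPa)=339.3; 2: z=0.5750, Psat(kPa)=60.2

At the bubble point ψ → 0, so ΣzᵢKᵢ = 1 with Kᵢ = Pᵢˢᵃᵗ/P ⇒ P = ΣzᵢPᵢˢᵃᵗ.
P = 0.4250·339.3 + 0.5750·60.2 = 178.8175 kPa

Pbub = 178.8175 kPa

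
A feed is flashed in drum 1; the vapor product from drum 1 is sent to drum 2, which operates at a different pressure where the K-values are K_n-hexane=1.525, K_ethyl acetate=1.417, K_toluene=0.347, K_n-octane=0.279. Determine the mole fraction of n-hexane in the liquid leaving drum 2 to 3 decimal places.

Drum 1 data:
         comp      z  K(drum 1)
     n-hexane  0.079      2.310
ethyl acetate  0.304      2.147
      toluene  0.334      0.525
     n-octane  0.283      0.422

Drum 1:
Iterate (Newton) starting at ψ₁ = 0.5:
  ψ₁ = 0.500: g = -0.1540, g' = -0.528 → ψ₁ = 0.208
  ψ₁ = 0.208: g = 0.0008, g' = -0.559 → ψ₁ = 0.210
Converged at ψ₁ = 0.210.
Drum-1 compositions:
  n-hexane: x = 0.062, y = 0.143
  ethyl acetate: x = 0.245, y = 0.526
  toluene: x = 0.371, y = 0.195
  n-octane: x = 0.322, y = 0.136
Drum-2 feed = drum-1 vapor: z₂ = (0.1432, 0.5262, 0.1947, 0.1359).
Drum 2:
Let ψ₂ = V/F and solve Σ zᵢ(Kᵢ−1)/(1+ψ₂(Kᵢ−1)) = 0.
Check two-phase: ΣzᵢKᵢ = 1.069 > 1 and Σzᵢ/Kᵢ = 1.513 > 1, so g(0) = 0.069 > 0 and g(1) = -0.513 < 0.
Iterate (Newton) starting at ψ₂ = 0.63:
  ψ₂ = 0.630: g = -0.1653, g' = -0.556 → ψ₂ = 0.333
  ψ₂ = 0.333: g = -0.0348, g' = -0.357 → ψ₂ = 0.236
  ψ₂ = 0.236: g = -0.0016, g' = -0.326 → ψ₂ = 0.231
Converged at ψ₂ = 0.231.
  n-hexane: x = 0.128, y = 0.195
  ethyl acetate: x = 0.480, y = 0.680
  toluene: x = 0.229, y = 0.080
  n-octane: x = 0.163, y = 0.045

x_n-hexane (drum 2) = 0.128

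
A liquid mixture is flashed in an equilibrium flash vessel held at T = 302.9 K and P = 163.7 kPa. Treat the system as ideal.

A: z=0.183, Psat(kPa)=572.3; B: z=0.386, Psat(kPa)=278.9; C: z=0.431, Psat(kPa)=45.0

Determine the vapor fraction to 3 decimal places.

ψ = 0.400

Raoult's law: Kᵢ = Pᵢˢᵃᵗ/P = Pᵢˢᵃᵗ/163.7.
  K_A = 572.3/163.7 = 3.49603, K_B = 278.9/163.7 = 1.70373, K_C = 45.0/163.7 = 0.27489
Let ψ = V/F and solve Σ zᵢ(Kᵢ−1)/(1+ψ(Kᵢ−1)) = 0.
Feasibility: ΣzᵢKᵢ = 1.416, Σzᵢ/Kᵢ = 1.847 — both > 1, two phases present.
Iterate (Newton) starting at ψ = 0.41:
  ψ = 0.410: g = -0.0082, g' = -0.853 → ψ = 0.400
Converged at ψ = 0.400.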